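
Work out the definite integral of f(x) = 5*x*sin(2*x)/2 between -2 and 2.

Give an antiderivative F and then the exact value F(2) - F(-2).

A first test for any F(x): its x-derivative must equal f(x) identically.
F(x) = -5*(2*x*cos(2*x) - sin(2*x))/8 is an antiderivative of f.
Check: d/dx[-5*(2*x*cos(2*x) - sin(2*x))/8] = 5*x*sin(2*x)/2 = f(x).
F(2) = 5*sin(4)/8 - 5*cos(4)/2; F(-2) = 5*cos(4)/2 - 5*sin(4)/8.
Integral = F(2) - F(-2) = 5*sin(4)/4 - 5*cos(4).

Antiderivative: F(x) = -5*(2*x*cos(2*x) - sin(2*x))/8; value = 5*sin(4)/4 - 5*cos(4)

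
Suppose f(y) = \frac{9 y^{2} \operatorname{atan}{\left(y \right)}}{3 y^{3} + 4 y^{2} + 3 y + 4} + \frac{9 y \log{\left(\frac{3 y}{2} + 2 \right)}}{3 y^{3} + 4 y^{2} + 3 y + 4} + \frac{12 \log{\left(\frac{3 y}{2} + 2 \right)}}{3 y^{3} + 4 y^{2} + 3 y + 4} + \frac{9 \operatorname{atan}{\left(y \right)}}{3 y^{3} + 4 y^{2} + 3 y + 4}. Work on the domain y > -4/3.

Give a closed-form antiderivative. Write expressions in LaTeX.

Recognize the product-rule pattern: f = u'v + uv' with u = 3 \operatorname{atan}{\left(y \right)}, v = \log{\left(\frac{3 y}{2} + 2 \right)}, so integration by parts undoes it.
Check: d/dy[3 \log{\left(\frac{3 y}{2} + 2 \right)} \operatorname{atan}{\left(y \right)}] = \frac{9 y^{2} \operatorname{atan}{\left(y \right)} + 9 y \log{\left(\frac{3 y}{2} + 2 \right)} + 12 \log{\left(\frac{3 y}{2} + 2 \right)} + 9 \operatorname{atan}{\left(y \right)}}{3 y^{3} + 4 y^{2} + 3 y + 4}, which equals f(y).

An antiderivative is F(y) = 3 \log{\left(\frac{3 y}{2} + 2 \right)} \operatorname{atan}{\left(y \right)}.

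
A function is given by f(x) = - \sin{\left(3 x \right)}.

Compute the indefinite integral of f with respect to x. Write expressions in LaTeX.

F(x) = \frac{\cos{\left(3 x \right)}}{3} + C

Since d/dx undoes antidifferentiation here, F'(x) = f(x) is required of F(x).
Check: d/dx[\frac{\cos{\left(3 x \right)}}{3}] = - \sin{\left(3 x \right)} = f(x).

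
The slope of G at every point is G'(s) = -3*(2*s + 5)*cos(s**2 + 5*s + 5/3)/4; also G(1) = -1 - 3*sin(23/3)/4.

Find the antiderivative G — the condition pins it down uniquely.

G(s) = -3*sin(s**2 + 5*s + 5/3)/4 - 1

The substitution u = s**2 + 5*s + 5/3 works: G'(s) is exactly (dG/du)*(du/ds) for that inner function.
A general antiderivative is -3*sin(s**2 + 5*s + 5/3)/4 + C.
The condition gives C = -1 - 3*sin(23/3)/4 - (-3*sin(23/3)/4) = -1.
So G(s) = -3*sin(s**2 + 5*s + 5/3)/4 - 1.
Check: d/ds[-3*sin(s**2 + 5*s + 5/3)/4 - 1] = -3*s*cos(s**2 + 5*s + 5/3)/2 - 15*cos(s**2 + 5*s + 5/3)/4, which equals G'(s).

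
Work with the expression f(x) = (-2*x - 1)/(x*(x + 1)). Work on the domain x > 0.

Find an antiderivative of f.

An antiderivative is F(x) = -log(x**2 + x).

The denominator factors as x*(x + 1); partial fractions split f into directly integrable pieces: -1/(x + 1) - 1/x.
Check: d/dx[-log(x**2 + x)] = (-2*x - 1)/(x**2 + x), which equals f(x).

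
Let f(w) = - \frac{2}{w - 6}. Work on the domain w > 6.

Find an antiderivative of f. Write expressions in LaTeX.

An antiderivative is F(w) = - 2 \log{\left(w - 6 \right)}.

Any candidate F(w) must reproduce f(w) exactly when differentiated.
Check: d/dw[- 2 \log{\left(w - 6 \right)}] = - \frac{2}{w - 6} = f(w).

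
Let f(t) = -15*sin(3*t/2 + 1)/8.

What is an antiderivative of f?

An antiderivative is F(t) = 5*cos(3*t/2 + 1)/4.

A candidate is checked by its d/dt: the result must match f(t).
Check: d/dt[5*cos(3*t/2 + 1)/4] = -15*sin(3*t/2 + 1)/8 = f(t).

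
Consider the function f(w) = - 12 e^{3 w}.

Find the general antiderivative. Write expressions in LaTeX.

An antiderivative F(w) passes only if d/dw[F] lands on f(w) exactly.
Check: d/dw[- 4 e^{3 w}] = - 12 e^{3 w} = f(w).

F(w) = - 4 e^{3 w} + C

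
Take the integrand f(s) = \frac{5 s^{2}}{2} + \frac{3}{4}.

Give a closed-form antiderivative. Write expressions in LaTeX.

Since d/ds undoes antidifferentiation here, F'(s) = f(s) is required of F(s).
Check: d/ds[\frac{5 s^{3}}{6} + \frac{3 s}{4}] = \frac{5 s^{2}}{2} + \frac{3}{4} = f(s).

An antiderivative is F(s) = \frac{5 s^{3}}{6} + \frac{3 s}{4}.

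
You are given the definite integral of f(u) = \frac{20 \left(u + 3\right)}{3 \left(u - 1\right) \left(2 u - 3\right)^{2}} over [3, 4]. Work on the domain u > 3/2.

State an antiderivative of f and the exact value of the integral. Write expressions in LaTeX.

Factor the denominator (3 \left(u - 1\right) \left(2 u - 3\right)^{2}) and decompose: f = - \frac{160}{3 \left(2 u - 3\right)} + \frac{60}{\left(2 u - 3\right)^{2}} + \frac{80}{3 \left(u - 1\right)}; each piece integrates to a log, atan, or power term.
F(u) = \frac{10 \left(- 16 u \log{\left(u - \frac{3}{2} \right)} + 16 u \log{\left(u - 1 \right)} + 24 \log{\left(u - \frac{3}{2} \right)} - 24 \log{\left(u - 1 \right)} - 9\right)}{3 \left(2 u - 3\right)} is an antiderivative of f.
Check: d/du[\frac{10 \left(- 16 u \log{\left(u - \frac{3}{2} \right)} + 16 u \log{\left(u - 1 \right)} + 24 \log{\left(u - \frac{3}{2} \right)} - 24 \log{\left(u - 1 \right)} - 9\right)}{3 \left(2 u - 3\right)}] = \frac{20 u + 60}{12 u^{3} - 48 u^{2} + 63 u - 27}, which equals f(u).
F(4) = - \frac{80 \log{\left(\frac{5}{2} \right)}}{3} - 6 + \frac{80 \log{\left(3 \right)}}{3}; F(3) = - \frac{80 \log{\left(\frac{3}{2} \right)}}{3} - 10 + \frac{80 \log{\left(2 \right)}}{3}.
Integral = F(4) - F(3) = - \frac{80 \log{\left(\frac{5}{2} \right)}}{3} - \frac{80 \log{\left(2 \right)}}{3} + 4 + \frac{80 \log{\left(\frac{3}{2} \right)}}{3} + \frac{80 \log{\left(3 \right)}}{3}.

Antiderivative: F(u) = \frac{10 \left(- 16 u \log{\left(u - \frac{3}{2} \right)} + 16 u \log{\left(u - 1 \right)} + 24 \log{\left(u - \frac{3}{2} \right)} - 24 \log{\left(u - 1 \right)} - 9\right)}{3 \left(2 u - 3\right)}; value = - \frac{80 \log{\left(\frac{5}{2} \right)}}{3} - \frac{80 \log{\left(2 \right)}}{3} + 4 + \frac{80 \log{\left(\frac{3}{2} \right)}}{3} + \frac{80 \log{\left(3 \right)}}{3}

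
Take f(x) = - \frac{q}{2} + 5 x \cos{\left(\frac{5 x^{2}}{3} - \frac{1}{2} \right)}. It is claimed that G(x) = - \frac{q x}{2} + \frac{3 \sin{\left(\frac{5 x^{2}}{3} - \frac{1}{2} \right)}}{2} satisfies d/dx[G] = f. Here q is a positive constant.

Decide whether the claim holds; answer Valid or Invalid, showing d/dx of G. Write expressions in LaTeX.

Valid: G'(x) = f(x).

d/dx[G] = - \frac{q}{2} + 5 x \cos{\left(\frac{5 x^{2}}{3} - \frac{1}{2} \right)}
This equals f(x) exactly, so the claim holds.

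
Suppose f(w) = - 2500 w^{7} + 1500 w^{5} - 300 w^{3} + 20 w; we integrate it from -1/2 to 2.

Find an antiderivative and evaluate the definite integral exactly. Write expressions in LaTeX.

Antiderivative: F(w) = - \frac{\left(5 w^{2} - 1\right)^{4}}{2}; value = - \frac{33362175}{512}

The substitution u = 5 w^{2} - 1 works: f is exactly (dF/du)*(du/dw) for that inner function.
F(w) = - \frac{\left(5 w^{2} - 1\right)^{4}}{2} is an antiderivative of f.
Check: d/dw[- \frac{\left(5 w^{2} - 1\right)^{4}}{2}] = - 2500 w^{7} + 1500 w^{5} - 300 w^{3} + 20 w = f(w).
F(2) = - \frac{130321}{2}; F(-1/2) = - \frac{1}{512}.
Integral = F(2) - F(-1/2) = - \frac{33362175}{512}.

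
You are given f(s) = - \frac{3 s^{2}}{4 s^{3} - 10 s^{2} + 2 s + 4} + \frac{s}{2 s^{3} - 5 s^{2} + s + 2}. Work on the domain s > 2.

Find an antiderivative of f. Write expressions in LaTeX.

Factor the denominator (2 \left(s - 2\right) \left(s - 1\right) \left(2 s + 1\right)) and decompose: f = - \frac{7}{30 \left(2 s + 1\right)} + \frac{1}{6 \left(s - 1\right)} - \frac{4}{5 \left(s - 2\right)}; each piece integrates to a log, atan, or power term.
Check: d/ds[- \frac{4 \log{\left(s - 2 \right)}}{5} + \frac{\log{\left(s - 1 \right)}}{6} - \frac{7 \log{\left(s + \frac{1}{2} \right)}}{60}] = \frac{- 3 s^{2} + 2 s}{4 s^{3} - 10 s^{2} + 2 s + 4}, which equals f(s).

An antiderivative is F(s) = - \frac{4 \log{\left(s - 2 \right)}}{5} + \frac{\log{\left(s - 1 \right)}}{6} - \frac{7 \log{\left(s + \frac{1}{2} \right)}}{60}.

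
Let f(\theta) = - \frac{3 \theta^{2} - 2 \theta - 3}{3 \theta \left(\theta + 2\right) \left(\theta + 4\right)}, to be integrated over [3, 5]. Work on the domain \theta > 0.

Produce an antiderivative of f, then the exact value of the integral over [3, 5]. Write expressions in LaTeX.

Antiderivative: F(\theta) = \frac{\log{\left(\theta \right)}}{8} + \frac{13 \log{\left(\theta + 2 \right)}}{12} - \frac{53 \log{\left(\theta + 4 \right)}}{24}; value = - \frac{53 \log{\left(9 \right)}}{24} - \frac{23 \log{\left(5 \right)}}{24} - \frac{\log{\left(3 \right)}}{8} + \frac{79 \log{\left(7 \right)}}{24}

The denominator factors as 3 \theta \left(\theta + 2\right) \left(\theta + 4\right); partial fractions split f into directly integrable pieces: - \frac{53}{24 \left(\theta + 4\right)} + \frac{13}{12 \left(\theta + 2\right)} + \frac{1}{8 \theta}.
F(\theta) = \frac{\log{\left(\theta \right)}}{8} + \frac{13 \log{\left(\theta + 2 \right)}}{12} - \frac{53 \log{\left(\theta + 4 \right)}}{24} is an antiderivative of f.
Check: d/d\theta[\frac{\log{\left(\theta \right)}}{8} + \frac{13 \log{\left(\theta + 2 \right)}}{12} - \frac{53 \log{\left(\theta + 4 \right)}}{24}] = \frac{- 3 \theta^{2} + 2 \theta + 3}{3 \theta^{3} + 18 \theta^{2} + 24 \theta}, which equals f(\theta).
F(5) = - \frac{53 \log{\left(9 \right)}}{24} + \frac{\log{\left(5 \right)}}{8} + \frac{13 \log{\left(7 \right)}}{12}; F(3) = - \frac{53 \log{\left(7 \right)}}{24} + \frac{\log{\left(3 \right)}}{8} + \frac{13 \log{\left(5 \right)}}{12}.
Integral = F(5) - F(3) = - \frac{53 \log{\left(9 \right)}}{24} - \frac{23 \log{\left(5 \right)}}{24} - \frac{\log{\left(3 \right)}}{8} + \frac{79 \log{\left(7 \right)}}{24}.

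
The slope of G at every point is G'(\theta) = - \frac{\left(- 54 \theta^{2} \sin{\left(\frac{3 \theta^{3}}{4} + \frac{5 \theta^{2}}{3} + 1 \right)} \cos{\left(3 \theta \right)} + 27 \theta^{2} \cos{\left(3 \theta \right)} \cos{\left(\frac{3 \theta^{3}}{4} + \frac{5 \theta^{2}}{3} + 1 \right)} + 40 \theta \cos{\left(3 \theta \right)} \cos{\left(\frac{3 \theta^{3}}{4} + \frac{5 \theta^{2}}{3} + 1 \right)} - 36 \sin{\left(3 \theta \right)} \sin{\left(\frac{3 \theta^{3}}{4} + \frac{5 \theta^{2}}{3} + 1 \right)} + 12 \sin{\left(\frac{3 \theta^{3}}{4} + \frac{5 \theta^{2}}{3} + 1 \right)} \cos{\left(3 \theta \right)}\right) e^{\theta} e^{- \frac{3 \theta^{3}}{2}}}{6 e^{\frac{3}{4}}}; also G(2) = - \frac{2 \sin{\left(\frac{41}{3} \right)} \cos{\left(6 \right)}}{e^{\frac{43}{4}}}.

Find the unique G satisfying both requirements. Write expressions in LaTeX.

G(\theta) = - \frac{2 e^{\theta} e^{- \frac{3 \theta^{3}}{2}} \sin{\left(\frac{3 \theta^{3}}{4} + \frac{5 \theta^{2}}{3} + 1 \right)} \cos{\left(3 \theta \right)}}{e^{\frac{3}{4}}}

A candidate passes only if d/d\theta[G] lands on the given G'(\theta) exactly.
A general antiderivative is - 2 e^{\theta} e^{- \frac{3 \theta^{3}}{2} - \frac{3}{4}} \sin{\left(\frac{3 \theta^{3}}{4} + \frac{5 \theta^{2}}{3} + 1 \right)} \cos{\left(3 \theta \right)} + C.
The condition gives C = - \frac{2 \sin{\left(\frac{41}{3} \right)} \cos{\left(6 \right)}}{e^{\frac{43}{4}}} - (- \frac{2 \sin{\left(\frac{41}{3} \right)} \cos{\left(6 \right)}}{e^{\frac{43}{4}}}) = 0.
So G(\theta) = - \frac{2 e^{\theta} e^{- \frac{3 \theta^{3}}{2}} \sin{\left(\frac{3 \theta^{3}}{4} + \frac{5 \theta^{2}}{3} + 1 \right)} \cos{\left(3 \theta \right)}}{e^{\frac{3}{4}}}.
Check: d/d\theta[- \frac{2 e^{\theta} e^{- \frac{3 \theta^{3}}{2}} \sin{\left(\frac{3 \theta^{3}}{4} + \frac{5 \theta^{2}}{3} + 1 \right)} \cos{\left(3 \theta \right)}}{e^{\frac{3}{4}}}] = \frac{\left(54 \theta^{2} e^{\theta} \sin{\left(\frac{3 \theta^{3}}{4} + \frac{5 \theta^{2}}{3} + 1 \right)} \cos{\left(3 \theta \right)} - 27 \theta^{2} e^{\theta} \cos{\left(3 \theta \right)} \cos{\left(\frac{3 \theta^{3}}{4} + \frac{5 \theta^{2}}{3} + 1 \right)} - 40 \theta e^{\theta} \cos{\left(3 \theta \right)} \cos{\left(\frac{3 \theta^{3}}{4} + \frac{5 \theta^{2}}{3} + 1 \right)} + 36 e^{\theta} \sin{\left(3 \theta \right)} \sin{\left(\frac{3 \theta^{3}}{4} + \frac{5 \theta^{2}}{3} + 1 \right)} - 12 e^{\theta} \sin{\left(\frac{3 \theta^{3}}{4} + \frac{5 \theta^{2}}{3} + 1 \right)} \cos{\left(3 \theta \right)}\right) e^{- \frac{3 \theta^{3}}{2}}}{6 e^{\frac{3}{4}}}, which equals G'(\theta).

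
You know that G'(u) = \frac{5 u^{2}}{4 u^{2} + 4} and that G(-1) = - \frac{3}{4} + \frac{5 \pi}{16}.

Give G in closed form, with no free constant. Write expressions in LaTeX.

Since d/du undoes antidifferentiation here, G(u) must give back the stated G'(u).
A general antiderivative is \frac{5 u}{4} - \frac{5 \operatorname{atan}{\left(u \right)}}{4} + C.
The condition gives C = - \frac{3}{4} + \frac{5 \pi}{16} - (- \frac{5}{4} + \frac{5 \pi}{16}) = \frac{1}{2}.
So G(u) = \frac{5 u}{4} - \frac{5 \operatorname{atan}{\left(u \right)}}{4} + \frac{1}{2}.
Check: d/du[\frac{5 u}{4} - \frac{5 \operatorname{atan}{\left(u \right)}}{4} + \frac{1}{2}] = \frac{5 u^{2}}{4 u^{2} + 4} = G'(u).

G(u) = \frac{5 u}{4} - \frac{5 \operatorname{atan}{\left(u \right)}}{4} + \frac{1}{2}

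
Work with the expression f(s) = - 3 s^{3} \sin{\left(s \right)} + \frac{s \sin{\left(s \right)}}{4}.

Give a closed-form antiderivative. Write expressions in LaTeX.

Integrate term by term and add the pieces.
Check: d/ds[3 s^{3} \cos{\left(s \right)} - 9 s^{2} \sin{\left(s \right)} - \frac{73 s \cos{\left(s \right)}}{4} + \frac{73 \sin{\left(s \right)}}{4}] = - 3 s^{3} \sin{\left(s \right)} + \frac{s \sin{\left(s \right)}}{4} = f(s).

An antiderivative is F(s) = 3 s^{3} \cos{\left(s \right)} - 9 s^{2} \sin{\left(s \right)} - \frac{73 s \cos{\left(s \right)}}{4} + \frac{73 \sin{\left(s \right)}}{4}.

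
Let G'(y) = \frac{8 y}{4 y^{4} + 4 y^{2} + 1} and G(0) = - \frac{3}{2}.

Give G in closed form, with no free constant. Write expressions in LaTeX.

G(y) = \frac{2 y^{2} - 3}{4 y^{2} + 2}

G'(y) matches the chain-rule pattern g'(h)*h' with inner function h(y) = y^{2} + \frac{1}{2}; substituting u = h(y) collapses the integral.
A general antiderivative is - \frac{1}{y^{2} + \frac{1}{2}} + C.
The condition gives C = - \frac{3}{2} - (-2) = \frac{1}{2}.
So G(y) = \frac{2 y^{2} - 3}{4 y^{2} + 2}.
Check: d/dy[\frac{2 y^{2} - 3}{4 y^{2} + 2}] = \frac{8 y}{4 y^{4} + 4 y^{2} + 1} = G'(y).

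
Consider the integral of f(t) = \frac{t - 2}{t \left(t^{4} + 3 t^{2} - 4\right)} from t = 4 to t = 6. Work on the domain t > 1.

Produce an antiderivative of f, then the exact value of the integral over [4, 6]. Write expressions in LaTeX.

Factor the denominator (t \left(t - 1\right) \left(t + 1\right) \left(t^{2} + 4\right)) and decompose: f = - \frac{t + 2}{10 \left(t^{2} + 4\right)} - \frac{3}{10 \left(t + 1\right)} - \frac{1}{10 \left(t - 1\right)} + \frac{1}{2 t}; each piece integrates to a log, atan, or power term.
F(t) = \frac{\log{\left(t \right)}}{2} - \frac{\log{\left(t - 1 \right)}}{10} - \frac{3 \log{\left(t + 1 \right)}}{10} - \frac{\log{\left(t^{2} + 4 \right)}}{20} - \frac{\operatorname{atan}{\left(\frac{t}{2} \right)}}{10} is an antiderivative of f.
Check: d/dt[\frac{\log{\left(t \right)}}{2} - \frac{\log{\left(t - 1 \right)}}{10} - \frac{3 \log{\left(t + 1 \right)}}{10} - \frac{\log{\left(t^{2} + 4 \right)}}{20} - \frac{\operatorname{atan}{\left(\frac{t}{2} \right)}}{10}] = \frac{t - 2}{t^{5} + 3 t^{3} - 4 t}, which equals f(t).
F(6) = - \frac{3 \log{\left(7 \right)}}{10} - \frac{\log{\left(40 \right)}}{20} - \frac{\log{\left(5 \right)}}{10} - \frac{\operatorname{atan}{\left(3 \right)}}{10} + \frac{\log{\left(6 \right)}}{2}; F(4) = - \frac{3 \log{\left(5 \right)}}{10} - \frac{\log{\left(20 \right)}}{20} - \frac{\operatorname{atan}{\left(2 \right)}}{10} - \frac{\log{\left(3 \right)}}{10} + \frac{\log{\left(4 \right)}}{2}.
Integral = F(6) - F(4) = - \frac{\log{\left(4 \right)}}{2} - \frac{3 \log{\left(7 \right)}}{10} - \frac{\log{\left(40 \right)}}{20} - \frac{\operatorname{atan}{\left(3 \right)}}{10} + \frac{\log{\left(3 \right)}}{10} + \frac{\operatorname{atan}{\left(2 \right)}}{10} + \frac{\log{\left(20 \right)}}{20} + \frac{\log{\left(5 \right)}}{5} + \frac{\log{\left(6 \right)}}{2}.

Antiderivative: F(t) = \frac{\log{\left(t \right)}}{2} - \frac{\log{\left(t - 1 \right)}}{10} - \frac{3 \log{\left(t + 1 \right)}}{10} - \frac{\log{\left(t^{2} + 4 \right)}}{20} - \frac{\operatorname{atan}{\left(\frac{t}{2} \right)}}{10}; value = - \frac{\log{\left(4 \right)}}{2} - \frac{3 \log{\left(7 \right)}}{10} - \frac{\log{\left(40 \right)}}{20} - \frac{\operatorname{atan}{\left(3 \right)}}{10} + \frac{\log{\left(3 \right)}}{10} + \frac{\operatorname{atan}{\left(2 \right)}}{10} + \frac{\log{\left(20 \right)}}{20} + \frac{\log{\left(5 \right)}}{5} + \frac{\log{\left(6 \right)}}{2}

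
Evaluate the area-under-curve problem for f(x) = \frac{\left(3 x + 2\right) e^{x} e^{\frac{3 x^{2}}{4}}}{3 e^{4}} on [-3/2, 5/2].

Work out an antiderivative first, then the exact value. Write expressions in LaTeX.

Antiderivative: F(x) = \frac{2 e^{\frac{3 x^{2}}{4} + x - 4}}{3}; value = - \frac{2}{3 e^{\frac{61}{16}}} + \frac{2 e^{\frac{51}{16}}}{3}

f matches the chain-rule pattern g'(h)*h' with inner function h(x) = \frac{3 x^{2}}{4} + x - 4; substituting u = h(x) collapses the integral.
F(x) = \frac{2 e^{\frac{3 x^{2}}{4} + x - 4}}{3} is an antiderivative of f.
Check: d/dx[\frac{2 e^{\frac{3 x^{2}}{4} + x - 4}}{3}] = \frac{x e^{x} e^{\frac{3 x^{2}}{4}}}{e^{4}} + \frac{2 e^{x} e^{\frac{3 x^{2}}{4}}}{3 e^{4}}, which equals f(x).
F(5/2) = \frac{2 e^{\frac{51}{16}}}{3}; F(-3/2) = \frac{2}{3 e^{\frac{61}{16}}}.
Integral = F(5/2) - F(-3/2) = - \frac{2}{3 e^{\frac{61}{16}}} + \frac{2 e^{\frac{51}{16}}}{3}.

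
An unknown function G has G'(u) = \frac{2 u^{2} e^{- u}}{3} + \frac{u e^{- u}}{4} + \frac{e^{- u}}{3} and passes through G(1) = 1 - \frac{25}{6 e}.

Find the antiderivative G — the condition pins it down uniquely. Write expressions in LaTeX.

G(u) = - \frac{2 u^{2} e^{- u}}{3} - \frac{19 u e^{- u}}{12} + 1 - \frac{23 e^{- u}}{12}

Recognize the product-rule pattern: G'(u) = v'r + vr' with v = - \frac{2 u^{2}}{3} - \frac{19 u}{12} - \frac{23}{12}, r = e^{- u}, so integration by parts undoes it.
A general antiderivative is \frac{\left(- 8 u^{2} - 19 u - 23\right) e^{- u}}{12} + C.
The condition gives C = 1 - \frac{25}{6 e} - (- \frac{25}{6 e}) = 1.
So G(u) = - \frac{2 u^{2} e^{- u}}{3} - \frac{19 u e^{- u}}{12} + 1 - \frac{23 e^{- u}}{12}.
Check: d/du[- \frac{2 u^{2} e^{- u}}{3} - \frac{19 u e^{- u}}{12} + 1 - \frac{23 e^{- u}}{12}] = \frac{\left(8 u^{2} + 3 u + 4\right) e^{- u}}{12}, which equals G'(u).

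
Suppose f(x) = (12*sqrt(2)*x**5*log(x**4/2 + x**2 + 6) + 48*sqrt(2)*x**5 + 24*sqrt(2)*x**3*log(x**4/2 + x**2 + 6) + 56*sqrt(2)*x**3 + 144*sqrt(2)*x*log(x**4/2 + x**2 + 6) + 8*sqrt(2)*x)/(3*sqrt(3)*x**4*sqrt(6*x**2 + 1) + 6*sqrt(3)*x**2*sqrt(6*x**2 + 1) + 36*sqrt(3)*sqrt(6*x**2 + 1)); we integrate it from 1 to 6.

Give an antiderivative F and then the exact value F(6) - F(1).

Antiderivative: F(x) = 2*sqrt(4*x**2 + 2/3)*log(x**4/2 + x**2 + 6)/3; value = -2*sqrt(42)*log(15/2)/9 + 2*sqrt(1302)*log(690)/9

Recognize the product-rule pattern: f = u'v + uv' with u = 2*sqrt(4*x**2 + 2/3)/3, v = log(x**4/2 + x**2 + 6), so integration by parts undoes it.
F(x) = 2*sqrt(4*x**2 + 2/3)*log(x**4/2 + x**2 + 6)/3 is an antiderivative of f.
Check: d/dx[2*sqrt(4*x**2 + 2/3)*log(x**4/2 + x**2 + 6)/3] = (12*sqrt(2)*x**5*log(x**4/2 + x**2 + 6) + 48*sqrt(2)*x**5 + 24*sqrt(2)*x**3*log(x**4/2 + x**2 + 6) + 56*sqrt(2)*x**3 + 144*sqrt(2)*x*log(x**4/2 + x**2 + 6) + 8*sqrt(2)*x)/(3*sqrt(3)*x**4*sqrt(6*x**2 + 1) + 6*sqrt(3)*x**2*sqrt(6*x**2 + 1) + 36*sqrt(3)*sqrt(6*x**2 + 1)) = f(x).
F(6) = 2*sqrt(1302)*log(690)/9; F(1) = 2*sqrt(42)*log(15/2)/9.
Integral = F(6) - F(1) = -2*sqrt(42)*log(15/2)/9 + 2*sqrt(1302)*log(690)/9.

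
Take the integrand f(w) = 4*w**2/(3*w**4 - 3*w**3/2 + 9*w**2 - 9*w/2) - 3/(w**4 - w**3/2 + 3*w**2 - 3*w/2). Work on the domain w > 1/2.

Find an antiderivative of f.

The denominator factors as 3*w*(2*w - 1)*(w**2 + 3); partial fractions split f into directly integrable pieces: -14*(w - 6)/(39*(w**2 + 3)) - 128/(39*(2*w - 1)) + 2/w.
Check: d/dw[(78*log(w) - 64*log(w - 1/2) - 7*log(w**2 + 3) + 28*sqrt(3)*atan(sqrt(3)*w/3))/39] = (8*w**2 - 18)/(6*w**4 - 3*w**3 + 18*w**2 - 9*w), which equals f(w).

An antiderivative is F(w) = (78*log(w) - 64*log(w - 1/2) - 7*log(w**2 + 3) + 28*sqrt(3)*atan(sqrt(3)*w/3))/39.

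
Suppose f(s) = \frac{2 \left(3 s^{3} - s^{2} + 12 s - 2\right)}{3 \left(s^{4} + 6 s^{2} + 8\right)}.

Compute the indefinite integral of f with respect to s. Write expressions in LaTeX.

For F(s) to be correct the identity F'(s) - f(s) = 0 must hold.
Check: d/ds[- \frac{- 3 \log{\left(3 s^{2} + 6 \right)} + \operatorname{atan}{\left(\frac{s}{2} \right)}}{3}] = \frac{6 s^{3} - 2 s^{2} + 24 s - 4}{3 s^{4} + 18 s^{2} + 24}, which equals f(s).

F(s) = - \frac{- 3 \log{\left(3 s^{2} + 6 \right)} + \operatorname{atan}{\left(\frac{s}{2} \right)}}{3} + C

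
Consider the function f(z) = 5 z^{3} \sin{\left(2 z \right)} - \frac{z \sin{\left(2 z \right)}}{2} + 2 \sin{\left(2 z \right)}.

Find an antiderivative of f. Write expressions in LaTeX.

An antiderivative is F(z) = \frac{- 10 z^{3} \cos{\left(2 z \right)} + 15 z^{2} \sin{\left(2 z \right)} + 16 z \cos{\left(2 z \right)} - 8 \sin{\left(2 z \right)} - 4 \cos{\left(2 z \right)}}{4}.

The integrand splits into summands that can be handled one at a time.
Check: d/dz[\frac{- 10 z^{3} \cos{\left(2 z \right)} + 15 z^{2} \sin{\left(2 z \right)} + 16 z \cos{\left(2 z \right)} - 8 \sin{\left(2 z \right)} - 4 \cos{\left(2 z \right)}}{4}] = 5 z^{3} \sin{\left(2 z \right)} - \frac{z \sin{\left(2 z \right)}}{2} + 2 \sin{\left(2 z \right)} = f(z).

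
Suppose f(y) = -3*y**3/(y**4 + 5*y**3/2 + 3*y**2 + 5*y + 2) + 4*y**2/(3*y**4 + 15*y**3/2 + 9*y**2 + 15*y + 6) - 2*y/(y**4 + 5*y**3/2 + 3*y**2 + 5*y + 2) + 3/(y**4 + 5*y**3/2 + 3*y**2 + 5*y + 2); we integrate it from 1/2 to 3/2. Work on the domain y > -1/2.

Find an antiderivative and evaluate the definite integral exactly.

Antiderivative: F(y) = (226*log(y + 1/2) - 654*log(y + 2) - 29*log(y**2 + 2) + 118*sqrt(2)*atan(sqrt(2)*y/2))/162; value = -109*log(7/2)/27 - 59*sqrt(2)*atan(sqrt(2)/4)/81 - 29*log(17/4)/162 + 29*log(9/4)/162 + 59*sqrt(2)*atan(3*sqrt(2)/4)/81 + 113*log(2)/81 + 109*log(5/2)/27

The denominator factors as 3*(y + 2)*(2*y + 1)*(y**2 + 2); partial fractions split f into directly integrable pieces: -(29*y - 118)/(81*(y**2 + 2)) + 226/(81*(2*y + 1)) - 109/(27*(y + 2)).
F(y) = (226*log(y + 1/2) - 654*log(y + 2) - 29*log(y**2 + 2) + 118*sqrt(2)*atan(sqrt(2)*y/2))/162 is an antiderivative of f.
Check: d/dy[(226*log(y + 1/2) - 654*log(y + 2) - 29*log(y**2 + 2) + 118*sqrt(2)*atan(sqrt(2)*y/2))/162] = (-18*y**3 + 8*y**2 - 12*y + 18)/(6*y**4 + 15*y**3 + 18*y**2 + 30*y + 12), which equals f(y).
F(3/2) = -109*log(7/2)/27 - 29*log(17/4)/162 + 59*sqrt(2)*atan(3*sqrt(2)/4)/81 + 113*log(2)/81; F(1/2) = -109*log(5/2)/27 - 29*log(9/4)/162 + 59*sqrt(2)*atan(sqrt(2)/4)/81.
Integral = F(3/2) - F(1/2) = -109*log(7/2)/27 - 59*sqrt(2)*atan(sqrt(2)/4)/81 - 29*log(17/4)/162 + 29*log(9/4)/162 + 59*sqrt(2)*atan(3*sqrt(2)/4)/81 + 113*log(2)/81 + 109*log(5/2)/27.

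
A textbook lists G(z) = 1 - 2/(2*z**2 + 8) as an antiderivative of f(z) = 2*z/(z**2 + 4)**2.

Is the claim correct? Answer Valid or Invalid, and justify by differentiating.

Valid - differentiating G returns exactly f.

d/dz[G] = 2*z/(z**4 + 8*z**2 + 16)
This equals f(z) exactly, so the claim holds.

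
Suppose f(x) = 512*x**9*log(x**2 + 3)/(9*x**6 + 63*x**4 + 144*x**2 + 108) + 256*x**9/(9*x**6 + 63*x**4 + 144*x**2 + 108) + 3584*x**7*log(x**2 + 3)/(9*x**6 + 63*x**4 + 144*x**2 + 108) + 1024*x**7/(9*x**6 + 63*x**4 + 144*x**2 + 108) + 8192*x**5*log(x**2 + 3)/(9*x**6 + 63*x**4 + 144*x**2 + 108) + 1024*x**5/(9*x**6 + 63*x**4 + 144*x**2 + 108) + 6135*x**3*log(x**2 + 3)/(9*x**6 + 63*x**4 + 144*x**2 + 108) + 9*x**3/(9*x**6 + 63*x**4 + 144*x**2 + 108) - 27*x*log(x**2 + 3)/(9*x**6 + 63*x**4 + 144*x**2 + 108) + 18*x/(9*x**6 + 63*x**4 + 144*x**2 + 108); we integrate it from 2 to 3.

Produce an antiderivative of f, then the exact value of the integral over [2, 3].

Recognize the product-rule pattern: f = u'v + uv' with u = 128*x**4/9 + 1/(2*(x**2 + 2)), v = log(x**2 + 3), so integration by parts undoes it.
F(x) = (256*x**6*log(x**2 + 3) + 512*x**4*log(x**2 + 3) + 9*log(x**2 + 3))/(18*x**2 + 36) is an antiderivative of f.
Check: d/dx[(256*x**6*log(x**2 + 3) + 512*x**4*log(x**2 + 3) + 9*log(x**2 + 3))/(18*x**2 + 36)] = (512*x**9*log(x**2 + 3) + 256*x**9 + 3584*x**7*log(x**2 + 3) + 1024*x**7 + 8192*x**5*log(x**2 + 3) + 1024*x**5 + 6135*x**3*log(x**2 + 3) + 9*x**3 - 27*x*log(x**2 + 3) + 18*x)/(9*x**6 + 63*x**4 + 144*x**2 + 108), which equals f(x).
F(3) = 25345*log(12)/22; F(2) = 8195*log(7)/36.
Integral = F(3) - F(2) = -8195*log(7)/36 + 25345*log(12)/22.

Antiderivative: F(x) = (256*x**6*log(x**2 + 3) + 512*x**4*log(x**2 + 3) + 9*log(x**2 + 3))/(18*x**2 + 36); value = -8195*log(7)/36 + 25345*log(12)/22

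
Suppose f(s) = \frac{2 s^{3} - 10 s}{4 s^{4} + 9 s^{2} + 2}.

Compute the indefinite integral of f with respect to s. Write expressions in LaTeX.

Any candidate F(s) must reproduce f(s) exactly when differentiated.
Check: d/ds[\log{\left(\frac{s^{2}}{2} + 1 \right)} - \frac{3 \log{\left(4 s^{2} + 1 \right)}}{4}] = \frac{2 s^{3} - 10 s}{4 s^{4} + 9 s^{2} + 2} = f(s).

F(s) = \log{\left(\frac{s^{2}}{2} + 1 \right)} - \frac{3 \log{\left(4 s^{2} + 1 \right)}}{4} + C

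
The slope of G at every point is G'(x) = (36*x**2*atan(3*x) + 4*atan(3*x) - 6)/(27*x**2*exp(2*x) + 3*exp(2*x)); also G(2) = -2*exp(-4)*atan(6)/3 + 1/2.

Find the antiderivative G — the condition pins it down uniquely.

G'(x) has the shape u'v + uv' for u = -2*atan(3*x)/3 and v = exp(-2*x) — it is the derivative of the product u*v.
A general antiderivative is -2*exp(-2*x)*atan(3*x)/3 + C.
The condition gives C = -2*exp(-4)*atan(6)/3 + 1/2 - (-2*exp(-4)*atan(6)/3) = 1/2.
So G(x) = (3*exp(2*x) - 4*atan(3*x))*exp(-2*x)/6.
Check: d/dx[(3*exp(2*x) - 4*atan(3*x))*exp(-2*x)/6] = (36*x**2*atan(3*x) + 4*atan(3*x) - 6)/(27*x**2*exp(2*x) + 3*exp(2*x)) = G'(x).

G(x) = (3*exp(2*x) - 4*atan(3*x))*exp(-2*x)/6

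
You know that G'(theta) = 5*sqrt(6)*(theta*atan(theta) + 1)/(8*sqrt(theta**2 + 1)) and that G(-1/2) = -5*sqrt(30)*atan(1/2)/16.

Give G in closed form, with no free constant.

G(theta) = 5*sqrt(6)*sqrt(theta**2 + 1)*atan(theta)/8

G'(theta) has the shape u'v + uv' for u = 5*sqrt(3*theta**2/2 + 3/2)/4 and v = atan(theta) — it is the derivative of the product u*v.
A general antiderivative is 5*sqrt(3*theta**2/2 + 3/2)*atan(theta)/4 + C.
The condition gives C = -5*sqrt(30)*atan(1/2)/16 - (-5*sqrt(30)*atan(1/2)/16) = 0.
So G(theta) = 5*sqrt(6)*sqrt(theta**2 + 1)*atan(theta)/8.
Check: d/dtheta[5*sqrt(6)*sqrt(theta**2 + 1)*atan(theta)/8] = (5*sqrt(6)*theta*atan(theta) + 5*sqrt(6))/(8*sqrt(theta**2 + 1)), which equals G'(theta).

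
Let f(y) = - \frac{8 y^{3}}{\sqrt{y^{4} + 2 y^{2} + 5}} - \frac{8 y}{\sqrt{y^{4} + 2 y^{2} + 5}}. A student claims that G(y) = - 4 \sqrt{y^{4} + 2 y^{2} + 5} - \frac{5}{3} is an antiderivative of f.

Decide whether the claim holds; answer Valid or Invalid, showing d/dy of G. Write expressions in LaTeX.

d/dy[G] = \frac{- 8 y^{3} - 8 y}{\sqrt{y^{4} + 2 y^{2} + 5}}
This equals f(y) exactly, so the claim holds.

Valid - differentiating G returns exactly f.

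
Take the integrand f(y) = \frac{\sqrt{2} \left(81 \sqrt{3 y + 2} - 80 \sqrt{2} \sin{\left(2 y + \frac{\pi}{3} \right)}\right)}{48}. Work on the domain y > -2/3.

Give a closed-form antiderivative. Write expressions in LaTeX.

Since d/dy undoes antidifferentiation here, F'(y) = f(y) is required of F(y).
Check: d/dy[\frac{9 \sqrt{2} \left(3 y + 2\right)^{\frac{3}{2}} + 40 \cos{\left(2 y + \frac{\pi}{3} \right)}}{24}] = \frac{27 \sqrt{2} \sqrt{3 y + 2}}{16} - \frac{10 \sin{\left(2 y + \frac{\pi}{3} \right)}}{3}, which equals f(y).

An antiderivative is F(y) = \frac{9 \sqrt{2} \left(3 y + 2\right)^{\frac{3}{2}} + 40 \cos{\left(2 y + \frac{\pi}{3} \right)}}{24}.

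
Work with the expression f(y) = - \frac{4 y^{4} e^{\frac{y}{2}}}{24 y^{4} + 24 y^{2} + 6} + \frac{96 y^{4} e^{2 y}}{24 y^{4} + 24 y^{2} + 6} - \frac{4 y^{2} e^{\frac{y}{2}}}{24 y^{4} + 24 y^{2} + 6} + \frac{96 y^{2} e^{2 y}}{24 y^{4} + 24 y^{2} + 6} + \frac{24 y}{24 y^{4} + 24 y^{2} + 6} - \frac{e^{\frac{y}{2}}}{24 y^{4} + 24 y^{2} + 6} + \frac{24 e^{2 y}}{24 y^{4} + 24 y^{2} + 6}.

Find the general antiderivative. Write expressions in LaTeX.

F(y) = - \frac{e^{\frac{y}{2}}}{3} + 2 e^{2 y} - \frac{1}{2 y^{2} + 1} + C

Integrate term by term and add the pieces.
Check: d/dy[- \frac{e^{\frac{y}{2}}}{3} + 2 e^{2 y} - \frac{1}{2 y^{2} + 1}] = \frac{- 4 y^{4} e^{\frac{y}{2}} + 96 y^{4} e^{2 y} - 4 y^{2} e^{\frac{y}{2}} + 96 y^{2} e^{2 y} + 24 y - e^{\frac{y}{2}} + 24 e^{2 y}}{24 y^{4} + 24 y^{2} + 6}, which equals f(y).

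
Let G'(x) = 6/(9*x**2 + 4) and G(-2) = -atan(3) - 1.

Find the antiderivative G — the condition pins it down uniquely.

G(x) = atan(3*x/2) - 1

Differentiate the proposed G(x) back; it has to land on the given G'(x).
A general antiderivative is atan(3*x/2) + C.
The condition gives C = -atan(3) - 1 - (-atan(3)) = -1.
So G(x) = atan(3*x/2) - 1.
Check: d/dx[atan(3*x/2) - 1] = 6/(9*x**2 + 4) = G'(x).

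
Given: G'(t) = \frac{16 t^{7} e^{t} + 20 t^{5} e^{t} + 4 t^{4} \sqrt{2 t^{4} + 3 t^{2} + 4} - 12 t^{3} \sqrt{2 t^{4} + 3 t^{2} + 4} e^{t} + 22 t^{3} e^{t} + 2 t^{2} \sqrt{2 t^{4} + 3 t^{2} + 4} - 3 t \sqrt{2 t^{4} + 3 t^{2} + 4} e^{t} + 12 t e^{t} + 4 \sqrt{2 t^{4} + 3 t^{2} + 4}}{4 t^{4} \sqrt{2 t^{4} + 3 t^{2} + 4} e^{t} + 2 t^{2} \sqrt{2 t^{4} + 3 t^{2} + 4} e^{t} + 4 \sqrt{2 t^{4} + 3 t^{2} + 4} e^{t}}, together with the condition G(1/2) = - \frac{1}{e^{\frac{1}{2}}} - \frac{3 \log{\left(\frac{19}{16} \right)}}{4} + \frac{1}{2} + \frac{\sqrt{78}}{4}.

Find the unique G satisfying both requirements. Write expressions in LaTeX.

G(t) = \sqrt{2 t^{4} + 3 t^{2} + 4} - \frac{3 \log{\left(t^{4} + \frac{t^{2}}{2} + 1 \right)}}{4} + \frac{1}{2} - e^{- t}

Since d/dt undoes antidifferentiation here, G(t) must give back the stated G'(t).
A general antiderivative is \sqrt{2 t^{4} + 3 t^{2} + 4} - \frac{3 \log{\left(t^{4} + \frac{t^{2}}{2} + 1 \right)}}{4} - e^{- t} + C.
The condition gives C = - \frac{1}{e^{\frac{1}{2}}} - \frac{3 \log{\left(\frac{19}{16} \right)}}{4} + \frac{1}{2} + \frac{\sqrt{78}}{4} - (- \frac{1}{e^{\frac{1}{2}}} - \frac{3 \log{\left(\frac{19}{16} \right)}}{4} + \frac{\sqrt{78}}{4}) = \frac{1}{2}.
So G(t) = \sqrt{2 t^{4} + 3 t^{2} + 4} - \frac{3 \log{\left(t^{4} + \frac{t^{2}}{2} + 1 \right)}}{4} + \frac{1}{2} - e^{- t}.
Check: d/dt[\sqrt{2 t^{4} + 3 t^{2} + 4} - \frac{3 \log{\left(t^{4} + \frac{t^{2}}{2} + 1 \right)}}{4} + \frac{1}{2} - e^{- t}] = \frac{16 t^{7} e^{t} + 20 t^{5} e^{t} + 4 t^{4} \sqrt{2 t^{4} + 3 t^{2} + 4} - 12 t^{3} \sqrt{2 t^{4} + 3 t^{2} + 4} e^{t} + 22 t^{3} e^{t} + 2 t^{2} \sqrt{2 t^{4} + 3 t^{2} + 4} - 3 t \sqrt{2 t^{4} + 3 t^{2} + 4} e^{t} + 12 t e^{t} + 4 \sqrt{2 t^{4} + 3 t^{2} + 4}}{4 t^{4} \sqrt{2 t^{4} + 3 t^{2} + 4} e^{t} + 2 t^{2} \sqrt{2 t^{4} + 3 t^{2} + 4} e^{t} + 4 \sqrt{2 t^{4} + 3 t^{2} + 4} e^{t}} = G'(t).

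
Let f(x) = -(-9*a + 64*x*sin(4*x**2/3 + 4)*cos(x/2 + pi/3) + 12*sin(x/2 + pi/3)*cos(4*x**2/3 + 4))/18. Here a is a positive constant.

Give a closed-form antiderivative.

An antiderivative F(x) passes only if d/dx[F] lands on f(x) exactly.
Check: d/dx[(3*a*x + 8*cos(x/2 + pi/3)*cos(4*x**2/3 + 4))/6] = a/2 - 32*x*sin(4*x**2/3 + 4)*cos(x/2 + pi/3)/9 - 2*sin(x/2 + pi/3)*cos(4*x**2/3 + 4)/3, which equals f(x).

An antiderivative is F(x) = (3*a*x + 8*cos(x/2 + pi/3)*cos(4*x**2/3 + 4))/6.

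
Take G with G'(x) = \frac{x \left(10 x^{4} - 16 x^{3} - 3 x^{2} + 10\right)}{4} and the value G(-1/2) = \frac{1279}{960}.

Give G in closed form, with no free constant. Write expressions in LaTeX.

G(x) = \frac{5 x^{6}}{12} - \frac{4 x^{5}}{5} - \frac{3 x^{4}}{16} + \frac{5 x^{2}}{4} + 1

Since d/dx undoes antidifferentiation here, G(x) must give back the stated G'(x).
A general antiderivative is \frac{5 x^{6}}{12} - \frac{4 x^{5}}{5} - \frac{3 x^{4}}{16} + \frac{5 x^{2}}{4} + C.
The condition gives C = \frac{1279}{960} - (\frac{319}{960}) = 1.
So G(x) = \frac{5 x^{6}}{12} - \frac{4 x^{5}}{5} - \frac{3 x^{4}}{16} + \frac{5 x^{2}}{4} + 1.
Check: d/dx[\frac{5 x^{6}}{12} - \frac{4 x^{5}}{5} - \frac{3 x^{4}}{16} + \frac{5 x^{2}}{4} + 1] = \frac{5 x^{5}}{2} - 4 x^{4} - \frac{3 x^{3}}{4} + \frac{5 x}{2}, which equals G'(x).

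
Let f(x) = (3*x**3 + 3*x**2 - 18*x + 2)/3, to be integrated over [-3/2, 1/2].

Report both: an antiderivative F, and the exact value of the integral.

Antiderivative: F(x) = x**4/4 + x**3/3 - 3*x**2 + 2*x/3; value = 29/4

A candidate is checked by its d/dx: the result must match f(x).
F(x) = x**4/4 + x**3/3 - 3*x**2 + 2*x/3 is an antiderivative of f.
Check: d/dx[x**4/4 + x**3/3 - 3*x**2 + 2*x/3] = x**3 + x**2 - 6*x + 2/3, which equals f(x).
F(1/2) = -23/64; F(-3/2) = -487/64.
Integral = F(1/2) - F(-3/2) = 29/4.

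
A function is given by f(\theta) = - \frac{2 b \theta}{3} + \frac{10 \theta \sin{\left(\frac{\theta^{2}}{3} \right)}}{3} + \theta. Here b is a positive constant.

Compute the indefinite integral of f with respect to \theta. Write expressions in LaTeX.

Integrate term by term and add the pieces.
Check: d/d\theta[\frac{- 2 b \theta^{2} + 3 \theta^{2} - 30 \cos{\left(\frac{\theta^{2}}{3} \right)} + 30}{6}] = - \frac{2 b \theta}{3} + \frac{10 \theta \sin{\left(\frac{\theta^{2}}{3} \right)}}{3} + \theta = f(\theta).

F(\theta) = \frac{- 2 b \theta^{2} + 3 \theta^{2} - 30 \cos{\left(\frac{\theta^{2}}{3} \right)} + 30}{6} + C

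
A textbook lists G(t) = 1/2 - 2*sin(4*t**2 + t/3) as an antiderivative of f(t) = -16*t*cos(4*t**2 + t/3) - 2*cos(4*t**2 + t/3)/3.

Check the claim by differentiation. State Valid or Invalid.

Valid - the claim checks out under differentiation.

d/dt[G] = -16*t*cos(4*t**2 + t/3) - 2*cos(4*t**2 + t/3)/3
This equals f(t) exactly, so the claim holds.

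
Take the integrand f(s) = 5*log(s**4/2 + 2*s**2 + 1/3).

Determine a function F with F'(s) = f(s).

An antiderivative is F(s) = sqrt(3)*(5*sqrt(3)*s*log(s**4/2 + 2*s**2 + 1/3) - 20*sqrt(3)*s + 10*sqrt(6 - sqrt(30))*atan(sqrt(3)*s/sqrt(6 - sqrt(30))) + 10*sqrt(sqrt(30) + 6)*atan(sqrt(3)*s/sqrt(sqrt(30) + 6)))/3.

Differentiate the proposed F(s) back; it has to land on f(s) exactly.
Check: d/ds[sqrt(3)*(5*sqrt(3)*s*log(s**4/2 + 2*s**2 + 1/3) - 20*sqrt(3)*s + 10*sqrt(6 - sqrt(30))*atan(sqrt(3)*s/sqrt(6 - sqrt(30))) + 10*sqrt(sqrt(30) + 6)*atan(sqrt(3)*s/sqrt(sqrt(30) + 6)))/3] = 5*log(s**4/2 + 2*s**2 + 1/3) = f(s).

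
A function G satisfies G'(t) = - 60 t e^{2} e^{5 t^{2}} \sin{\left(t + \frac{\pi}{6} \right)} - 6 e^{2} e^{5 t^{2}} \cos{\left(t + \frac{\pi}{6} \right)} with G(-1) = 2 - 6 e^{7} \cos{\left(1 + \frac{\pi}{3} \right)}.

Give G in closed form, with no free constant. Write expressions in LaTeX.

G(t) = - 6 e^{2} e^{5 t^{2}} \sin{\left(t + \frac{\pi}{6} \right)} + 2

G'(t) has the shape u'v + uv' for u = - 6 e^{5 t^{2} + 2} and v = \sin{\left(t + \frac{\pi}{6} \right)} — it is the derivative of the product u*v.
A general antiderivative is - 6 e^{5 t^{2} + 2} \sin{\left(t + \frac{\pi}{6} \right)} + C.
The condition gives C = 2 - 6 e^{7} \cos{\left(1 + \frac{\pi}{3} \right)} - (- 6 e^{7} \cos{\left(1 + \frac{\pi}{3} \right)}) = 2.
So G(t) = - 6 e^{2} e^{5 t^{2}} \sin{\left(t + \frac{\pi}{6} \right)} + 2.
Check: d/dt[- 6 e^{2} e^{5 t^{2}} \sin{\left(t + \frac{\pi}{6} \right)} + 2] = - 60 t e^{2} e^{5 t^{2}} \sin{\left(t + \frac{\pi}{6} \right)} - 6 e^{2} e^{5 t^{2}} \cos{\left(t + \frac{\pi}{6} \right)} = G'(t).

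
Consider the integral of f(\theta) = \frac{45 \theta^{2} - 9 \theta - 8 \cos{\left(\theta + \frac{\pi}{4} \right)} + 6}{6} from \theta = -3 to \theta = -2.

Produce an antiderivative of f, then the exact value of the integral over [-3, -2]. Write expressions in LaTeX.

Any candidate F(\theta) must reproduce f(\theta) exactly when differentiated.
F(\theta) = \frac{5 \theta^{3}}{2} - \frac{3 \theta^{2}}{4} + \theta - \frac{4 \sin{\left(\theta + \frac{\pi}{4} \right)}}{3} is an antiderivative of f.
Check: d/d\theta[\frac{5 \theta^{3}}{2} - \frac{3 \theta^{2}}{4} + \theta - \frac{4 \sin{\left(\theta + \frac{\pi}{4} \right)}}{3}] = \frac{15 \theta^{2}}{2} - \frac{3 \theta}{2} - \frac{4 \cos{\left(\theta + \frac{\pi}{4} \right)}}{3} + 1, which equals f(\theta).
F(-2) = -25 - \frac{4 \cos{\left(\frac{\pi}{4} + 2 \right)}}{3}; F(-3) = - \frac{309}{4} - \frac{4 \cos{\left(\frac{\pi}{4} + 3 \right)}}{3}.
Integral = F(-2) - F(-3) = \frac{4 \cos{\left(\frac{\pi}{4} + 3 \right)}}{3} - \frac{4 \cos{\left(\frac{\pi}{4} + 2 \right)}}{3} + \frac{209}{4}.

Antiderivative: F(\theta) = \frac{5 \theta^{3}}{2} - \frac{3 \theta^{2}}{4} + \theta - \frac{4 \sin{\left(\theta + \frac{\pi}{4} \right)}}{3}; value = \frac{4 \cos{\left(\frac{\pi}{4} + 3 \right)}}{3} - \frac{4 \cos{\left(\frac{\pi}{4} + 2 \right)}}{3} + \frac{209}{4}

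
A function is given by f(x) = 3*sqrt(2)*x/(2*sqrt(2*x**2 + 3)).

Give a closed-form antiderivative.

An antiderivative is F(x) = 3*sqrt(2)*sqrt(2*x**2 + 3)/4.

f matches the chain-rule pattern g'(h)*h' with inner function h(x) = x**2 + 3/2; substituting u = h(x) collapses the integral.
Check: d/dx[3*sqrt(2)*sqrt(2*x**2 + 3)/4] = 3*sqrt(2)*x/(2*sqrt(2*x**2 + 3)) = f(x).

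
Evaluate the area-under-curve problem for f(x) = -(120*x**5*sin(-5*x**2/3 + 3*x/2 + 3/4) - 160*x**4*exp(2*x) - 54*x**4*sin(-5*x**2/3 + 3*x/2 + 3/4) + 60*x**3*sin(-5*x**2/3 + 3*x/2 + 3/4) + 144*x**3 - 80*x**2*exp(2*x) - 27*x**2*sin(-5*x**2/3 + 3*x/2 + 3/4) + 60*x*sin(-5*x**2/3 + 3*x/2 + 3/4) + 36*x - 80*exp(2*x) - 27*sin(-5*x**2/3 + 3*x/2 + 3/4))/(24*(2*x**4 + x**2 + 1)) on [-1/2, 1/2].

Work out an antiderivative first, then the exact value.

A candidate is checked by its d/dx: the result must match f(x).
F(x) = (20*exp(2*x) - 9*log(2*x**4 + x**2 + 1) - 9*cos(-5*x**2/3 + 3*x/2 + 3/4))/12 is an antiderivative of f.
Check: d/dx[(20*exp(2*x) - 9*log(2*x**4 + x**2 + 1) - 9*cos(-5*x**2/3 + 3*x/2 + 3/4))/12] = (-120*x**5*sin(-5*x**2/3 + 3*x/2 + 3/4) + 160*x**4*exp(2*x) + 54*x**4*sin(-5*x**2/3 + 3*x/2 + 3/4) - 60*x**3*sin(-5*x**2/3 + 3*x/2 + 3/4) - 144*x**3 + 80*x**2*exp(2*x) + 27*x**2*sin(-5*x**2/3 + 3*x/2 + 3/4) - 60*x*sin(-5*x**2/3 + 3*x/2 + 3/4) - 36*x + 80*exp(2*x) + 27*sin(-5*x**2/3 + 3*x/2 + 3/4))/(48*x**4 + 24*x**2 + 24), which equals f(x).
F(1/2) = -3*cos(13/12)/4 - 3*log(11/8)/4 + 5*exp(1)/3; F(-1/2) = -3*cos(5/12)/4 - 3*log(11/8)/4 + 5*exp(-1)/3.
Integral = F(1/2) - F(-1/2) = -5*exp(-1)/3 - 3*cos(13/12)/4 + 3*cos(5/12)/4 + 5*exp(1)/3.

Antiderivative: F(x) = (20*exp(2*x) - 9*log(2*x**4 + x**2 + 1) - 9*cos(-5*x**2/3 + 3*x/2 + 3/4))/12; value = -5*exp(-1)/3 - 3*cos(13/12)/4 + 3*cos(5/12)/4 + 5*exp(1)/3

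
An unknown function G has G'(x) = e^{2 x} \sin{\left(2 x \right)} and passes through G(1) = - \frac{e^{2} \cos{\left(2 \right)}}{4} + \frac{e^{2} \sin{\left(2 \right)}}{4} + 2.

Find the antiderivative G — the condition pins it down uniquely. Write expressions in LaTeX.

G(x) = - \frac{- e^{2 x} \sin{\left(2 x \right)} + e^{2 x} \cos{\left(2 x \right)} - 8}{4}

A first test for any G(x): its x-derivative must equal the given G'(x).
A general antiderivative is \frac{e^{2 x} \sin{\left(2 x \right)}}{4} - \frac{e^{2 x} \cos{\left(2 x \right)}}{4} + C.
The condition gives C = - \frac{e^{2} \cos{\left(2 \right)}}{4} + \frac{e^{2} \sin{\left(2 \right)}}{4} + 2 - (- \frac{e^{2} \cos{\left(2 \right)}}{4} + \frac{e^{2} \sin{\left(2 \right)}}{4}) = 2.
So G(x) = - \frac{- e^{2 x} \sin{\left(2 x \right)} + e^{2 x} \cos{\left(2 x \right)} - 8}{4}.
Check: d/dx[- \frac{- e^{2 x} \sin{\left(2 x \right)} + e^{2 x} \cos{\left(2 x \right)} - 8}{4}] = e^{2 x} \sin{\left(2 x \right)} = G'(x).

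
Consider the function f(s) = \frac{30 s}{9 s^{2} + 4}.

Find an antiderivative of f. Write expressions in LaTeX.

An antiderivative is F(s) = \frac{5 \log{\left(3 s^{2} + \frac{4}{3} \right)}}{3}.

The substitution u = 3 s^{2} + \frac{4}{3} works: f is exactly (dF/du)*(du/ds) for that inner function.
Check: d/ds[\frac{5 \log{\left(3 s^{2} + \frac{4}{3} \right)}}{3}] = \frac{30 s}{9 s^{2} + 4} = f(s).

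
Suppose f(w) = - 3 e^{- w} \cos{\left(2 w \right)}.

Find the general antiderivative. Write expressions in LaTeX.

F(w) = - \frac{6 e^{- w} \sin{\left(2 w \right)}}{5} + \frac{3 e^{- w} \cos{\left(2 w \right)}}{5} + C

Whatever form F(w) takes, F'(w) = f(w) is non-negotiable.
Check: d/dw[- \frac{6 e^{- w} \sin{\left(2 w \right)}}{5} + \frac{3 e^{- w} \cos{\left(2 w \right)}}{5}] = - 3 e^{- w} \cos{\left(2 w \right)} = f(w).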